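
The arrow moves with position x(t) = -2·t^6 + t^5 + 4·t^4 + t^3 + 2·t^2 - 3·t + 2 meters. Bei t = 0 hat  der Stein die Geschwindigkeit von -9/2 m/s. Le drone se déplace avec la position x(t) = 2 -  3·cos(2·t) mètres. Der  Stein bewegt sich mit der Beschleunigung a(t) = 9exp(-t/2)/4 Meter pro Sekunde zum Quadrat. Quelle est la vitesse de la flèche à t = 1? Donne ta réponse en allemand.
Um dies zu lösen, müssen wir 1 Ableitung unserer Gleichung für die Position x(t) = -2·t^6 + t^5 + 4·t^4 + t^3 + 2·t^2 - 3·t + 2 nehmen. Die Ableitung von der Position ergibt die Geschwindigkeit: v(t) = -12·t^5 + 5·t^4 + 16·t^3 + 3·t^2 + 4·t - 3. Mit v(t) = -12·t^5 + 5·t^4 + 16·t^3 + 3·t^2 + 4·t - 3 und Einsetzen von t = 1, finden wir v = 13.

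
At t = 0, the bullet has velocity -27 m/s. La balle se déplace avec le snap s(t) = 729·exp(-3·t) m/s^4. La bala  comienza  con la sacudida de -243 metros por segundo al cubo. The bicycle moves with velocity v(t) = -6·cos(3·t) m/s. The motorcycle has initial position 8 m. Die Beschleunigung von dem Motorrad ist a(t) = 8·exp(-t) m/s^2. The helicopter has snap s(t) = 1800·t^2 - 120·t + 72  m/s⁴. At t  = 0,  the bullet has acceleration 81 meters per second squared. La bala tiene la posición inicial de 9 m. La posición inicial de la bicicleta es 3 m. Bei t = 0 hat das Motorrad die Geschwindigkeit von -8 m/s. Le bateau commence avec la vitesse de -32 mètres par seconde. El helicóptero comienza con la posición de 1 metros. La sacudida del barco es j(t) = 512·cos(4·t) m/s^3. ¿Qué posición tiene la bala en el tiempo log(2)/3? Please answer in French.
Pour résoudre ceci, nous devons prendre 4 intégrales de notre équation du snap s(t) = 729·exp(-3·t). En intégrant le snap et en utilisant la condition initiale j(0) = -243, nous obtenons j(t) = -243·exp(-3·t). En prenant ∫j(t)dt et en appliquant a(0) = 81, nous trouvons a(t) = 81·exp(-3·t). En intégrant l'accélération et en utilisant la condition initiale v(0) = -27, nous obtenons v(t) = -27·exp(-3·t). En intégrant la vitesse et en utilisant la condition initiale x(0) = 9, nous obtenons x(t) = 9·exp(-3·t). De l'équation de la position x(t) = 9·exp(-3·t), nous substituons t = log(2)/3 pour obtenir x = 9/2.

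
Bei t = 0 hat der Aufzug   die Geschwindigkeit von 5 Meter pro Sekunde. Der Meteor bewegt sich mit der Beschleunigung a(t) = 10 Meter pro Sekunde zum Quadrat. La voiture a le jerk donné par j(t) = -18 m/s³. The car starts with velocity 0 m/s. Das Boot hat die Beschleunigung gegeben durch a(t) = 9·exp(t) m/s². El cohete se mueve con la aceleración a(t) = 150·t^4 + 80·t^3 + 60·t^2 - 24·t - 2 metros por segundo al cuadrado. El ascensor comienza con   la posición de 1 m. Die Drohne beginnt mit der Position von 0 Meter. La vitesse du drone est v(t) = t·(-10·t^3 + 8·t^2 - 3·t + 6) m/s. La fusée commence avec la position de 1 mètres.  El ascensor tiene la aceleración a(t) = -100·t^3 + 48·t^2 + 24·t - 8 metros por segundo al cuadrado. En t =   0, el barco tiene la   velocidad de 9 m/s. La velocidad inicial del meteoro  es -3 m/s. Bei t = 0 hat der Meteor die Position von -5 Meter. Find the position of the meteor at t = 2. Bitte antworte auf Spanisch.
Debemos encontrar la antiderivada de nuestra ecuación de la aceleración a(t) = 10 2 veces. La integral de la aceleración, con v(0) = -3, da la velocidad: v(t) = 10·t - 3. Tomando ∫v(t)dt y aplicando x(0) = -5, encontramos x(t) = 5·t^2 - 3·t - 5. De la ecuación de la posición x(t) = 5·t^2 - 3·t - 5, sustituimos t = 2 para obtener x = 9.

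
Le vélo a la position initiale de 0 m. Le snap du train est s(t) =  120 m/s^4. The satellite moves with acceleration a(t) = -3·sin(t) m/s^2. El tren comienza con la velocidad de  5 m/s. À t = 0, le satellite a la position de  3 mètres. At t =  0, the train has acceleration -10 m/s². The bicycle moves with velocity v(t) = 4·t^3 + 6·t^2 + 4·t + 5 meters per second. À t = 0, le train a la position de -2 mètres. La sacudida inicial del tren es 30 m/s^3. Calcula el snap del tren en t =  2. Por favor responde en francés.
En utilisant s(t) = 120 et en substituant t = 2, nous trouvons s = 120.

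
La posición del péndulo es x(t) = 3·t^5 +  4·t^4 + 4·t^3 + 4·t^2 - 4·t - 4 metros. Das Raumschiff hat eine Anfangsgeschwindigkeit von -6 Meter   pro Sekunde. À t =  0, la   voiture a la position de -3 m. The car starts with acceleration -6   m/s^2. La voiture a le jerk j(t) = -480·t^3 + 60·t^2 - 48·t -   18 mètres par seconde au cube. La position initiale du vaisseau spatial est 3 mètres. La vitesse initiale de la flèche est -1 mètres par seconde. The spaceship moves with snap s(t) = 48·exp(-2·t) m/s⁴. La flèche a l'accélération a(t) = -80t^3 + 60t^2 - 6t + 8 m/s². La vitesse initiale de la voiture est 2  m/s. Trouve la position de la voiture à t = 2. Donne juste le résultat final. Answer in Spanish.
En t = 2, x = -291.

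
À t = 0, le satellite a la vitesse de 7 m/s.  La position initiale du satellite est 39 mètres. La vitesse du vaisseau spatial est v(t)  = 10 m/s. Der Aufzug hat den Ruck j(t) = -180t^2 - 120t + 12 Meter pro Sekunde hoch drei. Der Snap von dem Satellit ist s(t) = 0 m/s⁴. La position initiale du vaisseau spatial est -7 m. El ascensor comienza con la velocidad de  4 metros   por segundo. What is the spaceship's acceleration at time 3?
To solve this, we need to take 1 derivative of our velocity equation v(t) = 10. Differentiating velocity, we get acceleration: a(t) = 0. Using a(t) = 0 and substituting t = 3, we find a = 0.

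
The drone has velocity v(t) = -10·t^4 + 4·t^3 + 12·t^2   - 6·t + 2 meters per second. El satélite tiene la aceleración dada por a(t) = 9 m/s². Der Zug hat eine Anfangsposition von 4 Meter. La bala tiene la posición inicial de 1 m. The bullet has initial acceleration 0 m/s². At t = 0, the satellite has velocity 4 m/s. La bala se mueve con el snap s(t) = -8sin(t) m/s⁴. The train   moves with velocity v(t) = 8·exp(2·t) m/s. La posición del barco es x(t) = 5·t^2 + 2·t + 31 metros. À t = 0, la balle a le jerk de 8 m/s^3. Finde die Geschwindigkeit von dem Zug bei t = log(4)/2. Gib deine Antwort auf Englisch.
Using v(t) = 8·exp(2·t) and substituting t = log(4)/2, we find v = 32.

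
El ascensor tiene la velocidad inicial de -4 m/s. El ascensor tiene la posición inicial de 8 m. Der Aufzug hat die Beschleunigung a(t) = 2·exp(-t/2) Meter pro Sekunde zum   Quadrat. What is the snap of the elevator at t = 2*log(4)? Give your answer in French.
En partant de l'accélération a(t) = 2·exp(-t/2), nous prenons 2 dérivées. En dérivant l'accélération, nous obtenons le jerk: j(t) = -exp(-t/2). La dérivée du jerk donne le snap: s(t) = exp(-t/2)/2. Nous avons le snap s(t) = exp(-t/2)/2. En substituant t = 2*log(4): s(2*log(4)) = 1/8.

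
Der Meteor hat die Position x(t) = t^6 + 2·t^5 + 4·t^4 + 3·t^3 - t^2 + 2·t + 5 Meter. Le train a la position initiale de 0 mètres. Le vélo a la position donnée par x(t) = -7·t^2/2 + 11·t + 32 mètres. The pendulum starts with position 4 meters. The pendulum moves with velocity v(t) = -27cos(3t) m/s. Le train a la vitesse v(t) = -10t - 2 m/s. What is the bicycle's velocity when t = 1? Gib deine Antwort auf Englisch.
To solve this, we need to take 1 derivative of our position equation x(t) = -7·t^2/2 + 11·t + 32. Differentiating position, we get velocity: v(t) = 11 - 7·t. We have velocity v(t) = 11 - 7·t. Substituting t = 1: v(1) = 4.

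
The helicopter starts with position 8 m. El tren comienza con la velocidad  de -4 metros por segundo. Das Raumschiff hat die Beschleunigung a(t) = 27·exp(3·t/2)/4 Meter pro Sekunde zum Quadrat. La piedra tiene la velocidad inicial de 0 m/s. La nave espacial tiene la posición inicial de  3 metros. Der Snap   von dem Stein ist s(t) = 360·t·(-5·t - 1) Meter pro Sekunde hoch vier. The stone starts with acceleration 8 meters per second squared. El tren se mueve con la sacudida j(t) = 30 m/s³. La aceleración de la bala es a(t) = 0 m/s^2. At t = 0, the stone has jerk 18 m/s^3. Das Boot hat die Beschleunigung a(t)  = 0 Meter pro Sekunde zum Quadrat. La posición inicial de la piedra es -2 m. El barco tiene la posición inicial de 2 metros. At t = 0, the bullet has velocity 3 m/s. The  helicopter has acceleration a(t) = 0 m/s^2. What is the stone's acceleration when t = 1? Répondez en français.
Nous devons intégrer notre équation du snap s(t) = 360·t·(-5·t - 1) 2 fois. L'intégrale du snap, avec j(0) = 18, donne le jerk: j(t) = -600·t^3 - 180·t^2 + 18. L'intégrale du jerk est l'accélération. En utilisant a(0) = 8, nous obtenons a(t) = -150·t^4 - 60·t^3 + 18·t + 8. En utilisant a(t) = -150·t^4 - 60·t^3 + 18·t + 8 et en substituant t = 1, nous trouvons a = -184.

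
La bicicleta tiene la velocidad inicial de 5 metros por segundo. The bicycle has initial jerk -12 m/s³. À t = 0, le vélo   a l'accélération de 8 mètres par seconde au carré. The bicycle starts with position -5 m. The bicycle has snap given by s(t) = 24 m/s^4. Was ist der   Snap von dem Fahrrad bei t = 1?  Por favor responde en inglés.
From the given snap equation s(t) = 24, we substitute t = 1 to get s = 24.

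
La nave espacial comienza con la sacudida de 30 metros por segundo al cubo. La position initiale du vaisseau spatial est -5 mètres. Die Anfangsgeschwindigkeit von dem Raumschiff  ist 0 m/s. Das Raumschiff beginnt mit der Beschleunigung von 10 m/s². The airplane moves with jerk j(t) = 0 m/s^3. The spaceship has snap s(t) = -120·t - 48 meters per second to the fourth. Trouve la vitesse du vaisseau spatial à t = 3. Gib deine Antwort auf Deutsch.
Wir müssen die Stammfunktion unserer Gleichung für den Snap s(t) = -120·t - 48 3-mal finden. Das Integral von dem Snap ist der Ruck. Mit j(0) = 30 erhalten wir j(t) = -60·t^2 - 48·t + 30. Die Stammfunktion von dem Ruck ist die Beschleunigung. Mit a(0) = 10 erhalten wir a(t) = -20·t^3 - 24·t^2 + 30·t + 10. Durch Integration von der Beschleunigung und Verwendung der Anfangsbedingung v(0) = 0, erhalten wir v(t) = t·(-5·t^3 - 8·t^2 + 15·t + 10). Aus der Gleichung für die Geschwindigkeit v(t) = t·(-5·t^3 - 8·t^2 + 15·t + 10), setzen wir t = 3 ein und erhalten v = -456.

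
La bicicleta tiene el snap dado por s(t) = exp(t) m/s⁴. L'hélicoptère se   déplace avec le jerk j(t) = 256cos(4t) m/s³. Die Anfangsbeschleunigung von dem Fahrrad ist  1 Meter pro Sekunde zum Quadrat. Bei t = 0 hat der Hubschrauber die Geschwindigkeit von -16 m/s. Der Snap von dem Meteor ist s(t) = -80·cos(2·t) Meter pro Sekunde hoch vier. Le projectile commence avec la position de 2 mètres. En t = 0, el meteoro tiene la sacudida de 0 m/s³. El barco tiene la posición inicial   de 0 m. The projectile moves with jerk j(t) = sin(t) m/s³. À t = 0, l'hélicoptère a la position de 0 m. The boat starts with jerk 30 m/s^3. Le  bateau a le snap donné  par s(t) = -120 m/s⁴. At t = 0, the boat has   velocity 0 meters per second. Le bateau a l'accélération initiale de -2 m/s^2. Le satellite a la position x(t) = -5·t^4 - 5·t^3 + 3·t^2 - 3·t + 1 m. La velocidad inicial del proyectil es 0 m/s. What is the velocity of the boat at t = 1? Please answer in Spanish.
Partiendo del snap s(t) = -120, tomamos 3 integrales. Tomando ∫s(t)dt y aplicando j(0) = 30, encontramos j(t) = 30 - 120·t. La antiderivada de la sacudida es la aceleración. Usando a(0) = -2, obtenemos a(t) = -60·t^2 + 30·t - 2. Tomando ∫a(t)dt y aplicando v(0) = 0, encontramos v(t) = t·(-20·t^2 + 15·t - 2). Usando v(t) = t·(-20·t^2 + 15·t - 2) y sustituyendo t = 1, encontramos v = -7.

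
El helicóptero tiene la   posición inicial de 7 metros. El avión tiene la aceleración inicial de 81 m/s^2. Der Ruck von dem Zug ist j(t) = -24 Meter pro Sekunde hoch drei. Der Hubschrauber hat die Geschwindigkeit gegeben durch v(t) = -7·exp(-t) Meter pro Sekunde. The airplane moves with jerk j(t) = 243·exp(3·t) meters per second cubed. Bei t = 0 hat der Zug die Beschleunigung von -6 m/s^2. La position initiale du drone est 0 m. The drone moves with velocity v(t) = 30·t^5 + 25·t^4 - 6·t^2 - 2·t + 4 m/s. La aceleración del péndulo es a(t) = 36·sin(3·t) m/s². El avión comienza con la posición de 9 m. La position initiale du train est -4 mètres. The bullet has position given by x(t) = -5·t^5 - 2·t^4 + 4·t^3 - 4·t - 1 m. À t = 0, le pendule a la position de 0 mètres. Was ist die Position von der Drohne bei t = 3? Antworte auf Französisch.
Nous devons trouver l'intégrale de notre équation de la vitesse v(t) = 30·t^5 + 25·t^4 - 6·t^2 - 2·t + 4 1 fois. En prenant ∫v(t)dt et en appliquant x(0) = 0, nous trouvons x(t) = 5·t^6 + 5·t^5 - 2·t^3 - t^2 + 4·t. Nous avons la position x(t) = 5·t^6 + 5·t^5 - 2·t^3 - t^2 + 4·t. En substituant t = 3: x(3) = 4809.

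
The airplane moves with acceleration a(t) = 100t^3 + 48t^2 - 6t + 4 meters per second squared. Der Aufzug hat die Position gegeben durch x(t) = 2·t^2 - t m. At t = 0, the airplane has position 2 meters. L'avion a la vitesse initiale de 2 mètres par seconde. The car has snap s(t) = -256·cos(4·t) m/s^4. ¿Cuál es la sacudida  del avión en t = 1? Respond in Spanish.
Debemos derivar nuestra ecuación de la aceleración a(t) = 100·t^3 + 48·t^2 - 6·t + 4 1 vez. La derivada de la aceleración da la sacudida: j(t) = 300·t^2 + 96·t - 6. De la ecuación de la sacudida j(t) = 300·t^2 + 96·t - 6, sustituimos t = 1 para obtener j = 390.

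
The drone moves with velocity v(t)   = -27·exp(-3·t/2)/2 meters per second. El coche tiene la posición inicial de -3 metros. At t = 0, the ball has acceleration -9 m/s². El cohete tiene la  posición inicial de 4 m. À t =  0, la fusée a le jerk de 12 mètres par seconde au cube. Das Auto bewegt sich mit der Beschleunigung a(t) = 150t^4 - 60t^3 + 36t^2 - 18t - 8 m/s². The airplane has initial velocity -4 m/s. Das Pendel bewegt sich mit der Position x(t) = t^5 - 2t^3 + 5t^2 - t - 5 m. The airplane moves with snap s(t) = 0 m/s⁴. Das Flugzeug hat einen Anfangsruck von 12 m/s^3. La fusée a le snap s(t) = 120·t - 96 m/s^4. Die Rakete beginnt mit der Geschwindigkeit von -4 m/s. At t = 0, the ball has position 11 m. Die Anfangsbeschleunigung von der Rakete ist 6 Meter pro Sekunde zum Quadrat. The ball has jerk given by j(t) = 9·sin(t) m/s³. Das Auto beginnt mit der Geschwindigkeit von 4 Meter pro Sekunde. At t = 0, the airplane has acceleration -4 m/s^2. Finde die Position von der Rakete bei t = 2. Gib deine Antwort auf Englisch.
We must find the integral of our snap equation s(t) = 120·t - 96 4 times. The integral of snap is jerk. Using j(0) = 12, we get j(t) = 60·t^2 - 96·t + 12. Finding the antiderivative of j(t) and using a(0) = 6: a(t) = 20·t^3 - 48·t^2 + 12·t + 6. The antiderivative of acceleration, with v(0) = -4, gives velocity: v(t) = 5·t^4 - 16·t^3 + 6·t^2 + 6·t - 4. The integral of velocity, with x(0) = 4, gives position: x(t) = t^5 - 4·t^4 + 2·t^3 + 3·t^2 - 4·t + 4. From the given position equation x(t) = t^5 - 4·t^4 + 2·t^3 + 3·t^2 - 4·t + 4, we substitute t = 2 to get x = -8.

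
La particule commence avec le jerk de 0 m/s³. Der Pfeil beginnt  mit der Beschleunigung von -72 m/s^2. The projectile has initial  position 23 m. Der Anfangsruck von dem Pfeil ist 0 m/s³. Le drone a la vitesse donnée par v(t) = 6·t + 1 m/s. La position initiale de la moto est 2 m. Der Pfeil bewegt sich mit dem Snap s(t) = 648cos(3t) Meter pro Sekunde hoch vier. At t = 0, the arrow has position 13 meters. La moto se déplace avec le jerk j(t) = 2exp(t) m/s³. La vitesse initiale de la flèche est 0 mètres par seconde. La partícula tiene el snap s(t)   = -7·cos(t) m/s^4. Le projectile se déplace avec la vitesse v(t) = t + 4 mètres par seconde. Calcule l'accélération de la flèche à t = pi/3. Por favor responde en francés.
En partant du snap s(t) = 648·cos(3·t), nous prenons 2 intégrales. En intégrant le snap et en utilisant la condition initiale j(0) = 0, nous obtenons j(t) = 216·sin(3·t). La primitive du jerk, avec a(0) = -72, donne l'accélération: a(t) = -72·cos(3·t). Nous avons l'accélération a(t) = -72·cos(3·t). En substituant t = pi/3: a(pi/3) = 72.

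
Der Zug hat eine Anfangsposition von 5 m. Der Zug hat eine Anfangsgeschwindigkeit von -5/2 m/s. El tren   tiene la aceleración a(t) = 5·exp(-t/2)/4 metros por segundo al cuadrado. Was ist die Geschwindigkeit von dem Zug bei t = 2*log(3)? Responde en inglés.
To find the answer, we compute 1 antiderivative of a(t) = 5·exp(-t/2)/4. Finding the antiderivative of a(t) and using v(0) = -5/2: v(t) = -5·exp(-t/2)/2. From the given velocity equation v(t) = -5·exp(-t/2)/2, we substitute t = 2*log(3) to get v = -5/6.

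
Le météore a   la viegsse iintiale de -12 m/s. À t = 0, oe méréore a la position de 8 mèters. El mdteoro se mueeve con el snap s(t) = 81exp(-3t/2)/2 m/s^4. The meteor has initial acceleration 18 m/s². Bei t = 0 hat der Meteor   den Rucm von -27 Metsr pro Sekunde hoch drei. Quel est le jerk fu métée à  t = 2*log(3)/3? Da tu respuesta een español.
Para resolver esto, necesitamos tomar 1 antiderivada de nuestra ecuación del snap s(t) = 81·exp(-3·t/2)/2. La antiderivada del snap es la sacudida. Usando j(0) = -27, obtenemos j(t) = -27·exp(-3·t/2). De la ecuación de la sacudida j(t) = -27·exp(-3·t/2), sustituimos t = 2*log(3)/3 para obtener j = -9.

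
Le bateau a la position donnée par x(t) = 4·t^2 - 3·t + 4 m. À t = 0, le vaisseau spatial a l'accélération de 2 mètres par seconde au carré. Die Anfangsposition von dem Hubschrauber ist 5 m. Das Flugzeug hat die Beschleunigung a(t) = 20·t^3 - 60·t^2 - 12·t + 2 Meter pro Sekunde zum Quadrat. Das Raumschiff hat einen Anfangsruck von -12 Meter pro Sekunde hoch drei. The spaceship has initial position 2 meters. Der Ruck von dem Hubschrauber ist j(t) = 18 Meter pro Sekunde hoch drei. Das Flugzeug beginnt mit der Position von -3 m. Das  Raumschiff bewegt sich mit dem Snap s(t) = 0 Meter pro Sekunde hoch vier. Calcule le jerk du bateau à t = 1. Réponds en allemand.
Um dies zu lösen, müssen wir 3 Ableitungen unserer Gleichung für die Position x(t) = 4·t^2 - 3·t + 4 nehmen. Die Ableitung von der Position ergibt die Geschwindigkeit: v(t) = 8·t - 3. Durch Ableiten von der Geschwindigkeit erhalten wir die Beschleunigung: a(t) = 8. Mit d/dt von a(t) finden wir j(t) = 0. Wir haben den Ruck j(t) = 0. Durch Einsetzen von t = 1: j(1) = 0.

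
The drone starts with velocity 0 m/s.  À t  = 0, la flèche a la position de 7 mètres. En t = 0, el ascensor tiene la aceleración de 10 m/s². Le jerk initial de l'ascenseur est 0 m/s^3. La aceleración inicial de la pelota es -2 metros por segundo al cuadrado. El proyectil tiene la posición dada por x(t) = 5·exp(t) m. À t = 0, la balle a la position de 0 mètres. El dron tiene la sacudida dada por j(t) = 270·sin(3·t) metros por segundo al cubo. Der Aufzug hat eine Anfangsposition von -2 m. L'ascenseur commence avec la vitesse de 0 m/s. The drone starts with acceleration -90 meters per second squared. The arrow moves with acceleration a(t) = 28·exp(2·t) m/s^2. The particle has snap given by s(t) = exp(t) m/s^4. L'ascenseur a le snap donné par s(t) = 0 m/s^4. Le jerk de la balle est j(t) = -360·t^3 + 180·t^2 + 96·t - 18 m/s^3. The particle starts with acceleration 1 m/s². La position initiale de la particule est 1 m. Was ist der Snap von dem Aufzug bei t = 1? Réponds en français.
De l'équation du snap s(t) = 0, nous substituons t = 1 pour obtenir s = 0.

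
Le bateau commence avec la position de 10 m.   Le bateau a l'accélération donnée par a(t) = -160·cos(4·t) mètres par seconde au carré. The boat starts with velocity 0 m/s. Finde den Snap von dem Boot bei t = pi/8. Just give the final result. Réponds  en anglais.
The snap at t = pi/8 is s = 0.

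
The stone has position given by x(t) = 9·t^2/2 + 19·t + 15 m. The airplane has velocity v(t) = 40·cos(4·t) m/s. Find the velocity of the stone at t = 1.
Starting from position x(t) = 9·t^2/2 + 19·t + 15, we take 1 derivative. The derivative of position gives velocity: v(t) = 9·t + 19. Using v(t) = 9·t + 19 and substituting t = 1, we find v = 28.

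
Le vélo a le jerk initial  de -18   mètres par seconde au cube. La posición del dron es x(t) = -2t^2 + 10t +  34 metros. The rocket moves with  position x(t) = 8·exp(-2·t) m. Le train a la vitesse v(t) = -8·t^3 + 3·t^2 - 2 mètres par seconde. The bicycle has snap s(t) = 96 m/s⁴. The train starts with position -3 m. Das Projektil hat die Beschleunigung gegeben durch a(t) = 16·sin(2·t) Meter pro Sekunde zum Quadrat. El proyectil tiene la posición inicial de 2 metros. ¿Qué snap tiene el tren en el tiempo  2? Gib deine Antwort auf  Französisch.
En partant de la vitesse v(t) = -8·t^3 + 3·t^2 - 2, nous prenons 3 dérivées. En prenant d/dt de v(t), nous trouvons a(t) = -24·t^2 + 6·t. En prenant d/dt de a(t), nous trouvons j(t) = 6 - 48·t. La dérivée du jerk donne le snap: s(t) = -48. De l'équation du snap s(t) = -48, nous substituons t = 2 pour obtenir s = -48.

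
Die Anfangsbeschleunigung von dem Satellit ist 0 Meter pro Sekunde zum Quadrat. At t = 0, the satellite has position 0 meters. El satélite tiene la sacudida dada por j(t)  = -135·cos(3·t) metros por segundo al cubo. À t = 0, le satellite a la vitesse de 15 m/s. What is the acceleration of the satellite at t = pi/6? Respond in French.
Nous devons trouver la primitive de notre équation du jerk j(t) = -135·cos(3·t) 1 fois. En intégrant le jerk et en utilisant la condition initiale a(0) = 0, nous obtenons a(t) = -45·sin(3·t). En utilisant a(t) = -45·sin(3·t) et en substituant t = pi/6, nous trouvons a = -45.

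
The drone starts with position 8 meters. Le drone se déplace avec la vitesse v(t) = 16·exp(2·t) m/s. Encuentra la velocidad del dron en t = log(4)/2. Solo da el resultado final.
La respuesta es 64.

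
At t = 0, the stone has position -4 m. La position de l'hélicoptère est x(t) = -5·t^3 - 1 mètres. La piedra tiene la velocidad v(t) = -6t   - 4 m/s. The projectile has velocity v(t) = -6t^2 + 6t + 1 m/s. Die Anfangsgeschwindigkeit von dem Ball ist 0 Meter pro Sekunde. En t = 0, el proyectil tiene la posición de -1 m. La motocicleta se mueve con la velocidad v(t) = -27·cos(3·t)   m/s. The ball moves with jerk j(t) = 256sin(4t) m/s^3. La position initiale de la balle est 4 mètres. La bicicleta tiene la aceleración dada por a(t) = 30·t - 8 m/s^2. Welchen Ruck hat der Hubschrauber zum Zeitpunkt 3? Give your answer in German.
Ausgehend von der Position x(t) = -5·t^3 - 1, nehmen wir 3 Ableitungen. Die Ableitung von der Position ergibt die Geschwindigkeit: v(t) = -15·t^2. Durch Ableiten von der Geschwindigkeit erhalten wir die Beschleunigung: a(t) = -30·t. Mit d/dt von a(t) finden wir j(t) = -30. Wir haben den Ruck j(t) = -30. Durch Einsetzen von t = 3: j(3) = -30.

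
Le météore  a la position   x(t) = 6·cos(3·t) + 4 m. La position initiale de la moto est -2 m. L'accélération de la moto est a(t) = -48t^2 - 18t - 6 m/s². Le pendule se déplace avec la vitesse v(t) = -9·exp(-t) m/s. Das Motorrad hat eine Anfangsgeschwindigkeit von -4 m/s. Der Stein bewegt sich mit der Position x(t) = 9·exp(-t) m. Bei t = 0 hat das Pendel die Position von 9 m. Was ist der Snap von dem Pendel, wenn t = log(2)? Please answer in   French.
Pour résoudre ceci, nous devons prendre 3 dérivées de notre équation de la vitesse v(t) = -9·exp(-t). En dérivant la vitesse, nous obtenons l'accélération: a(t) = 9·exp(-t). La dérivée de l'accélération donne le jerk: j(t) = -9·exp(-t). En prenant d/dt de j(t), nous trouvons s(t) = 9·exp(-t). Nous avons le snap s(t) = 9·exp(-t). En substituant t = log(2): s(log(2)) = 9/2.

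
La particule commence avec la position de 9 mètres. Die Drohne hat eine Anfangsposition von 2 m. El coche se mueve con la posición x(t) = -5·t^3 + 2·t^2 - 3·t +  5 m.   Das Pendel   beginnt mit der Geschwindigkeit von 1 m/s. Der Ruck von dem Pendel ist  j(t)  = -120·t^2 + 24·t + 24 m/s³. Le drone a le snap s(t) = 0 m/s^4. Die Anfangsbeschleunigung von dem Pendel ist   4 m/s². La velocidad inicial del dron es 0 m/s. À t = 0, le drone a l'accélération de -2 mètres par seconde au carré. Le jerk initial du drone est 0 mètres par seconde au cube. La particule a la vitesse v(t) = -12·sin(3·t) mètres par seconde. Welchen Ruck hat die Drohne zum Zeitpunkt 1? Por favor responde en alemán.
Wir müssen unsere Gleichung für den Snap s(t) = 0 1-mal integrieren. Durch Integration von dem Snap und Verwendung der Anfangsbedingung j(0) = 0, erhalten wir j(t) = 0. Mit j(t) = 0 und Einsetzen von t = 1, finden wir j = 0.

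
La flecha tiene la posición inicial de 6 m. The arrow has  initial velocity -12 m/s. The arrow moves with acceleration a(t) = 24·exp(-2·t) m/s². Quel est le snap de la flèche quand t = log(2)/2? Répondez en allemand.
Ausgehend von der Beschleunigung a(t) = 24·exp(-2·t), nehmen wir 2 Ableitungen. Mit d/dt von a(t) finden wir j(t) = -48·exp(-2·t). Mit d/dt von j(t) finden wir s(t) = 96·exp(-2·t). Aus der Gleichung für den Snap s(t) = 96·exp(-2·t), setzen wir t = log(2)/2 ein und erhalten s = 48.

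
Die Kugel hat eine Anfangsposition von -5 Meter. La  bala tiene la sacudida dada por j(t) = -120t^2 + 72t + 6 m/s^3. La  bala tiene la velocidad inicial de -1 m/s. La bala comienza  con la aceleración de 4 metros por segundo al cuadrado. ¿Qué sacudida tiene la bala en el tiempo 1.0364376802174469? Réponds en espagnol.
Usando j(t) = -120·t^2 + 72·t + 6 y sustituyendo t = 1.0364376802174469, encontramos j = -48.2808548212866.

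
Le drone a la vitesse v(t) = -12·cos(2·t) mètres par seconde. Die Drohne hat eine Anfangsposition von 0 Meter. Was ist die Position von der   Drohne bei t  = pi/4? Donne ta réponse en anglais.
We need to integrate our velocity equation v(t) = -12·cos(2·t) 1 time. Integrating velocity and using the initial condition x(0) = 0, we get x(t) = -6·sin(2·t). We have position x(t) = -6·sin(2·t). Substituting t = pi/4: x(pi/4) = -6.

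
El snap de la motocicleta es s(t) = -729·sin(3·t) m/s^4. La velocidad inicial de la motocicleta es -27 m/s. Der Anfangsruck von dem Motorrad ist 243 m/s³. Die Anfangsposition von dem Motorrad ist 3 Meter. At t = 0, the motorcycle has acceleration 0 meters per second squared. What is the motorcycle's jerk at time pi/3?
To solve this, we need to take 1 antiderivative of our snap equation s(t) = -729·sin(3·t). Finding the antiderivative of s(t) and using j(0) = 243: j(t) = 243·cos(3·t). From the given jerk equation j(t) = 243·cos(3·t), we substitute t = pi/3 to get j = -243.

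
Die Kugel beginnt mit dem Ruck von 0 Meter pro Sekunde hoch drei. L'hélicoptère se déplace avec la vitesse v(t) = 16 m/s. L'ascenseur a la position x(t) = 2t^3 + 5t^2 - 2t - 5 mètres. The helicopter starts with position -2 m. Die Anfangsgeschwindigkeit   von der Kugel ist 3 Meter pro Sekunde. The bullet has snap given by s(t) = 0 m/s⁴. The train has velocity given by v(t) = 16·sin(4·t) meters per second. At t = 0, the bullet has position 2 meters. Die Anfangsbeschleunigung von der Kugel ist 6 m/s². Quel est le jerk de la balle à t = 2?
Pour résoudre ceci, nous devons prendre 1 intégrale de notre équation du snap s(t) = 0. En intégrant le snap et en utilisant la condition initiale j(0) = 0, nous obtenons j(t) = 0. En utilisant j(t) = 0 et en substituant t = 2, nous trouvons j = 0.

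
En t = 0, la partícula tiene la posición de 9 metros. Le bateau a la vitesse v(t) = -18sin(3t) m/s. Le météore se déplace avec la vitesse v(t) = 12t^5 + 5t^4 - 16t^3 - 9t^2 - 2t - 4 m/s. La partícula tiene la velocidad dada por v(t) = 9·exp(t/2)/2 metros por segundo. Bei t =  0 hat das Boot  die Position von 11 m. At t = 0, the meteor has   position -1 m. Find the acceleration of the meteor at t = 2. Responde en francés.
Nous devons dériver notre équation de la vitesse v(t) = 12·t^5 + 5·t^4 - 16·t^3 - 9·t^2 - 2·t - 4 1 fois. En prenant d/dt de v(t), nous trouvons a(t) = 60·t^4 + 20·t^3 - 48·t^2 - 18·t - 2. De l'équation de l'accélération a(t) = 60·t^4 + 20·t^3 - 48·t^2 - 18·t - 2, nous substituons t = 2 pour obtenir a = 890.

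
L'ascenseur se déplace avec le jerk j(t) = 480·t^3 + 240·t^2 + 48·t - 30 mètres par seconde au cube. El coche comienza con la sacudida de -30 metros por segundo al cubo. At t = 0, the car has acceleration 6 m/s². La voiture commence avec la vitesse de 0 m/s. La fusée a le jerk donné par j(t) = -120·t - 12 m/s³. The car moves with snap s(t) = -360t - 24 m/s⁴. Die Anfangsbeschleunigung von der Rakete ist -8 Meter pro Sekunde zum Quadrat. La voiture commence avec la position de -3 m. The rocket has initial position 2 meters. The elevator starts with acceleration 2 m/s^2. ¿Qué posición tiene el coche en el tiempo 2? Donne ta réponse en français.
Nous devons intégrer notre équation du snap s(t) = -360·t - 24 4 fois. La primitive du snap, avec j(0) = -30, donne le jerk: j(t) = -180·t^2 - 24·t - 30. En prenant ∫j(t)dt et en appliquant a(0) = 6, nous trouvons a(t) = -60·t^3 - 12·t^2 - 30·t + 6. En prenant ∫a(t)dt et en appliquant v(0) = 0, nous trouvons v(t) = t·(-15·t^3 - 4·t^2 - 15·t + 6). En prenant ∫v(t)dt et en appliquant x(0) = -3, nous trouvons x(t) = -3·t^5 - t^4 - 5·t^3 + 3·t^2 - 3. Nous avons la position x(t) = -3·t^5 - t^4 - 5·t^3 + 3·t^2 - 3. En substituant t = 2: x(2) = -143.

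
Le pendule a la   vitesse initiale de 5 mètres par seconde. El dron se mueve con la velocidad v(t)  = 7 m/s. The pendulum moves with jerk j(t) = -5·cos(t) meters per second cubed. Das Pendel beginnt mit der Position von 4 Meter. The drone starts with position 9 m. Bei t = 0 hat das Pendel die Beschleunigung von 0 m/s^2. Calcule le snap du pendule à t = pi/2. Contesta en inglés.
To solve this, we need to take 1 derivative of our jerk equation j(t) = -5·cos(t). The derivative of jerk gives snap: s(t) = 5·sin(t). Using s(t) = 5·sin(t) and substituting t = pi/2, we find s = 5.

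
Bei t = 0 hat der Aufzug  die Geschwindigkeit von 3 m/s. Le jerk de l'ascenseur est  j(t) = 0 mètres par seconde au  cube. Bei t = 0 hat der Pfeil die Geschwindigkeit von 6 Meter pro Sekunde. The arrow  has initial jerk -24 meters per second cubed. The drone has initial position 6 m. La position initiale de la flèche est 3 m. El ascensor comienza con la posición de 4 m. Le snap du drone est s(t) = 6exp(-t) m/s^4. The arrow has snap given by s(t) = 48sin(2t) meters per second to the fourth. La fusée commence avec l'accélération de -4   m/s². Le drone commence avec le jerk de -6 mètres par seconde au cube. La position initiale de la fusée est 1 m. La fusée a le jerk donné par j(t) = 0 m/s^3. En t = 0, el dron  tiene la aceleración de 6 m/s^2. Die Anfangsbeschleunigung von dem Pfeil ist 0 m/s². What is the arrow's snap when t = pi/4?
From the given snap equation s(t) = 48·sin(2·t), we substitute t = pi/4 to get s = 48.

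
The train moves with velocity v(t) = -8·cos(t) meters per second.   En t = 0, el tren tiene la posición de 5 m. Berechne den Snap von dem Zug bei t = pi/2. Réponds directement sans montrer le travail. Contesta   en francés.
La réponse est -8.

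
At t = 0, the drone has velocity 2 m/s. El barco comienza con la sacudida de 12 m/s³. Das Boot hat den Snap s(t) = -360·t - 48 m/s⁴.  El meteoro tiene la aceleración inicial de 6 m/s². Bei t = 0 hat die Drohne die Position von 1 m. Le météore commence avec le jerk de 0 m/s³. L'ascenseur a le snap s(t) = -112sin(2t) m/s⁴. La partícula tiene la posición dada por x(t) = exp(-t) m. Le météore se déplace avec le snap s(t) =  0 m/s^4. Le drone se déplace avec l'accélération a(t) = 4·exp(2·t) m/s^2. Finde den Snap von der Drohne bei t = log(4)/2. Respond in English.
Starting from acceleration a(t) = 4·exp(2·t), we take 2 derivatives. The derivative of acceleration gives jerk: j(t) = 8·exp(2·t). The derivative of jerk gives snap: s(t) = 16·exp(2·t). We have snap s(t) = 16·exp(2·t). Substituting t = log(4)/2: s(log(4)/2) = 64.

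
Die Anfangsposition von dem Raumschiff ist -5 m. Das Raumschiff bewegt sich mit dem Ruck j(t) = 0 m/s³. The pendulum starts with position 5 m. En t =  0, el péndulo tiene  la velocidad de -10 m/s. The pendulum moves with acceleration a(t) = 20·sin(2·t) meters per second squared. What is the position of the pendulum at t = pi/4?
To solve this, we need to take 2 antiderivatives of our acceleration equation a(t) = 20·sin(2·t). The integral of acceleration, with v(0) = -10, gives velocity: v(t) = -10·cos(2·t). Taking ∫v(t)dt and applying x(0) = 5, we find x(t) = 5 - 5·sin(2·t). From the given position equation x(t) = 5 - 5·sin(2·t), we substitute t = pi/4 to get x = 0.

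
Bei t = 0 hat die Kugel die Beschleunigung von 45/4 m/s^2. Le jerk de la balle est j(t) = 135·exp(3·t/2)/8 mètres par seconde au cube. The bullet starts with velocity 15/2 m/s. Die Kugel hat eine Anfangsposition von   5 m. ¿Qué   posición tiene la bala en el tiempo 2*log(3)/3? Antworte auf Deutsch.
Um dies zu lösen, müssen wir 3 Integrale unserer Gleichung für den Ruck j(t) = 135·exp(3·t/2)/8 finden. Durch Integration von dem Ruck und Verwendung der Anfangsbedingung a(0) = 45/4, erhalten wir a(t) = 45·exp(3·t/2)/4. Die Stammfunktion von der Beschleunigung, mit v(0) = 15/2, ergibt die Geschwindigkeit: v(t) = 15·exp(3·t/2)/2. Die Stammfunktion von der Geschwindigkeit, mit x(0) = 5, ergibt die Position: x(t) = 5·exp(3·t/2). Wir haben die Position x(t) = 5·exp(3·t/2). Durch Einsetzen von t = 2*log(3)/3: x(2*log(3)/3) = 15.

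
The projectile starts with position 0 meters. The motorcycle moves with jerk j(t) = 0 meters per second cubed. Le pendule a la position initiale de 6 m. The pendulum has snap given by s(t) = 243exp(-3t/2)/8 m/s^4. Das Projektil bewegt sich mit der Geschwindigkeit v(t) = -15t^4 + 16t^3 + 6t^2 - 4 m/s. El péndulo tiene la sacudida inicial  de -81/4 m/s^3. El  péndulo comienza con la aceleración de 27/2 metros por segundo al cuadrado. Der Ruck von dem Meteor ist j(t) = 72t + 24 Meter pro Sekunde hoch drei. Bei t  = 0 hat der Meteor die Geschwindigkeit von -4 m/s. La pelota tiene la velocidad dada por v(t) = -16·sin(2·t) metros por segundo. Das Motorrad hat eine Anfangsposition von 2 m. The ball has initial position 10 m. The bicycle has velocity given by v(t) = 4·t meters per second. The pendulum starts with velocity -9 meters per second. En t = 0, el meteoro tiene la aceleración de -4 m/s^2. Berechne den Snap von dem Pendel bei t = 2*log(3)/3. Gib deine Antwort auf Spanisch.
De la ecuación del snap s(t) = 243·exp(-3·t/2)/8, sustituimos t = 2*log(3)/3 para obtener s = 81/8.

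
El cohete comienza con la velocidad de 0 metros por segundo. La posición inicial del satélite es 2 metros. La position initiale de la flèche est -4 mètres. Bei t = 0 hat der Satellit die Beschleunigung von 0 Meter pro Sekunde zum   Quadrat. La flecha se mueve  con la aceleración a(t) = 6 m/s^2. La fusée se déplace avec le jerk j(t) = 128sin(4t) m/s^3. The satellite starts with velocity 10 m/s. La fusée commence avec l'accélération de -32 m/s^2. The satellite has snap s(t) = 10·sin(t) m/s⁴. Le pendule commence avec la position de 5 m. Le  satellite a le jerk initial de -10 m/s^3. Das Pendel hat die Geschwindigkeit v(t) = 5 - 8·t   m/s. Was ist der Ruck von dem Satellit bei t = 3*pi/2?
Um dies zu lösen, müssen wir 1 Integral unserer Gleichung für den Snap s(t) = 10·sin(t) finden. Durch Integration von dem Snap und Verwendung der Anfangsbedingung j(0) = -10, erhalten wir j(t) = -10·cos(t). Mit j(t) = -10·cos(t) und Einsetzen von t = 3*pi/2, finden wir j = 0.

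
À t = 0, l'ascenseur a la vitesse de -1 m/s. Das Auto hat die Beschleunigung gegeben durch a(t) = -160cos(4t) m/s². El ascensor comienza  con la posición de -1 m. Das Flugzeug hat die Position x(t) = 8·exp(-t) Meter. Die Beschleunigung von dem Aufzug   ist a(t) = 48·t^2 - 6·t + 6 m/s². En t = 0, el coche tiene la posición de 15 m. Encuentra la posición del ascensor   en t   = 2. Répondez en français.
Nous devons trouver la primitive de notre équation de l'accélération a(t) = 48·t^2 - 6·t + 6 2 fois. En intégrant l'accélération et en utilisant la condition initiale v(0) = -1, nous obtenons v(t) = 16·t^3 - 3·t^2 + 6·t - 1. L'intégrale de la vitesse est la position. En utilisant x(0) = -1, nous obtenons x(t) = 4·t^4 - t^3 + 3·t^2 - t - 1. De l'équation de la position x(t) = 4·t^4 - t^3 + 3·t^2 - t - 1, nous substituons t = 2 pour obtenir x = 65.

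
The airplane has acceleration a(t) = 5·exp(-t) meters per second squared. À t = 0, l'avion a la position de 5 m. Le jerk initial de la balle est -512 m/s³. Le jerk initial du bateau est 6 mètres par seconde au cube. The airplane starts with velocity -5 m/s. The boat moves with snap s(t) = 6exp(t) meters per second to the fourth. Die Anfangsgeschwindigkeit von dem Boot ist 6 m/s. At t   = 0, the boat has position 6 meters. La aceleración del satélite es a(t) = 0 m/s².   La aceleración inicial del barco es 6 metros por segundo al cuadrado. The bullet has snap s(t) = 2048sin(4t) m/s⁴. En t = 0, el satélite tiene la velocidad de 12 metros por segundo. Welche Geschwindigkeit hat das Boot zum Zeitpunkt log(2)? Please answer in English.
We need to integrate our snap equation s(t) = 6·exp(t) 3 times. Finding the antiderivative of s(t) and using j(0) = 6: j(t) = 6·exp(t). Taking ∫j(t)dt and applying a(0) = 6, we find a(t) = 6·exp(t). Taking ∫a(t)dt and applying v(0) = 6, we find v(t) = 6·exp(t). We have velocity v(t) = 6·exp(t). Substituting t = log(2): v(log(2)) = 12.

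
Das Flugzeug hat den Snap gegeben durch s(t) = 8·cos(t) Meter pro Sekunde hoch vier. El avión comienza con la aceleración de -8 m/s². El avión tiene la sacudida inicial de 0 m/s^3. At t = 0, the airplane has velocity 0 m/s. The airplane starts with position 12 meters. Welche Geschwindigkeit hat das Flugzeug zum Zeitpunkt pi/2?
Wir müssen das Integral unserer Gleichung für den Snap s(t) = 8·cos(t) 3-mal finden. Das Integral von dem Snap ist der Ruck. Mit j(0) = 0 erhalten wir j(t) = 8·sin(t). Durch Integration von dem Ruck und Verwendung der Anfangsbedingung a(0) = -8, erhalten wir a(t) = -8·cos(t). Durch Integration von der Beschleunigung und Verwendung der Anfangsbedingung v(0) = 0, erhalten wir v(t) = -8·sin(t). Mit v(t) = -8·sin(t) und Einsetzen von t = pi/2, finden wir v = -8.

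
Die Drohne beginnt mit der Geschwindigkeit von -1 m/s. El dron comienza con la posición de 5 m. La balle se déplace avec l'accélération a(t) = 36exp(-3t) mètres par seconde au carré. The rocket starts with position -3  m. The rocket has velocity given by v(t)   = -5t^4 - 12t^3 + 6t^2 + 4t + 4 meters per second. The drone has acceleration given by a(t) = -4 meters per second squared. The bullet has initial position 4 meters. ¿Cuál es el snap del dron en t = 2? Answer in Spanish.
Debemos derivar nuestra ecuación de la aceleración a(t) = -4 2 veces. Derivando la aceleración, obtenemos la sacudida: j(t) = 0. La derivada de la sacudida da el snap: s(t) = 0. De la ecuación del snap s(t) = 0, sustituimos t = 2 para obtener s = 0.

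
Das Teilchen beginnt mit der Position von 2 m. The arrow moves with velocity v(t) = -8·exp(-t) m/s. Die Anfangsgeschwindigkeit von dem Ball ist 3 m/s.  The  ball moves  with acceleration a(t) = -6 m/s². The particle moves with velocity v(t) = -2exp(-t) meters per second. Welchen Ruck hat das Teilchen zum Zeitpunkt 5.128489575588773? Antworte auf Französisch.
Pour résoudre ceci, nous devons prendre 2 dérivées de notre équation de la vitesse v(t) = -2·exp(-t). En prenant d/dt de v(t), nous trouvons a(t) = 2·exp(-t). La dérivée de l'accélération donne le jerk: j(t) = -2·exp(-t). Nous avons le jerk j(t) = -2·exp(-t). En substituant t = 5.128489575588773: j(5.128489575588773) = -0.0118510074868360.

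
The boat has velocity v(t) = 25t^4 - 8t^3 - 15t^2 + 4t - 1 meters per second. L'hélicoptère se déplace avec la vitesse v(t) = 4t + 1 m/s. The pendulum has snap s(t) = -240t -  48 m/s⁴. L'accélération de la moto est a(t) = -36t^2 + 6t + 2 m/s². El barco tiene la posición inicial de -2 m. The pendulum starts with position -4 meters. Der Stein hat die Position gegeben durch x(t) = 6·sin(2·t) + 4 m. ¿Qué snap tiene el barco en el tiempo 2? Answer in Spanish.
Debemos derivar nuestra ecuación de la velocidad v(t) = 25·t^4 - 8·t^3 - 15·t^2 + 4·t - 1 3 veces. Derivando la velocidad, obtenemos la aceleración: a(t) = 100·t^3 - 24·t^2 - 30·t + 4. La derivada de la aceleración da la sacudida: j(t) = 300·t^2 - 48·t - 30. Tomando d/dt de j(t), encontramos s(t) = 600·t - 48. Tenemos el snap s(t) = 600·t - 48. Sustituyendo t = 2: s(2) = 1152.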